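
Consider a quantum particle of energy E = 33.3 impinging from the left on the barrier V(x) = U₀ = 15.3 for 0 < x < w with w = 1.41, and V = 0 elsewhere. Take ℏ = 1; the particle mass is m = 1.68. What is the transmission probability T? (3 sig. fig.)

T = 0.911

E > U₀: inside the barrier k₂ = √(2m(E − U₀))/ℏ = 7.777, k₂w = 10.97.
Matching at both interfaces gives T⁻¹ = 1 + U₀² sin²(k₂w) / [4E(E − U₀)] = 1.098, hence T = 0.911.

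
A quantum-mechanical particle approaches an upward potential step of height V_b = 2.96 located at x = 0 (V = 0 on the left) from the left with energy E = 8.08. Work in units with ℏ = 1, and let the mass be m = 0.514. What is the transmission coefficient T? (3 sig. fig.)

On each side the TISE gives plane waves with k = √(2m(E − V))/ℏ: k₁ = √(2·0.514·8.08) = 2.882, k₂ = √(2·0.514·5.12) = 2.294.
Matching ψ and ψ′ at x = 0 gives r = (k₁ − k₂)/(k₁ + k₂), so R = r² = 0.01290 and T = 1 − R = 0.9871.

T = 0.987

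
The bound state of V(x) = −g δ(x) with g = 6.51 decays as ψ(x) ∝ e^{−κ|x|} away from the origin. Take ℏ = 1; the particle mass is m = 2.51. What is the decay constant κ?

Integrate −(ℏ²/2m)ψ'' − gδ(x)ψ = Eψ from −ε to +ε: the ψ'' term gives ψ'(0⁺) − ψ'(0⁻) and the δ term gives −(2mg/ℏ²)ψ(0).
With ψ ∝ e^{−κ|x|} this yields −2κ = −2mg/ℏ², so κ = mg/ℏ² = 16.34.

κ = 16.3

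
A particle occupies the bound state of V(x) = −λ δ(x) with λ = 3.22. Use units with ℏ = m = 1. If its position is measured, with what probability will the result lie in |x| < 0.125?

The normalised bound state is ψ = √κ e^{−κ|x|} with κ = mλ/ℏ² = 3.220.
P(|x| < d) = ∫_{−d}^{d} κ e^{−2κ|x|} dx = 1 − e^{−2κd} = 1 − e^{−0.8050} = 0.5529.

P = 0.553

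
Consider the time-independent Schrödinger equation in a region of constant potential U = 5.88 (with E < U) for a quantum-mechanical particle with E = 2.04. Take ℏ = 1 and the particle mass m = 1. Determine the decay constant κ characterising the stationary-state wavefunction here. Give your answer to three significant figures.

κ = 2.77

Since E < U the TISE in this region is ψ'' = κ²ψ with κ = √(2m(U − E))/ℏ.
κ = √(2 × 1 × 3.84) = 2.771.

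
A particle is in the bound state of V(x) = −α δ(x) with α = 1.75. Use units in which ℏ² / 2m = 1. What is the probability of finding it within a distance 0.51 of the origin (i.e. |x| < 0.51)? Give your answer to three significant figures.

P = 0.590

The normalised bound state is ψ = √κ e^{−κ|x|} with κ = mα/ℏ² = 0.8750.
P(|x| < d) = ∫_{−d}^{d} κ e^{−2κ|x|} dx = 1 − e^{−2κd} = 1 − e^{−0.8925} = 0.5904.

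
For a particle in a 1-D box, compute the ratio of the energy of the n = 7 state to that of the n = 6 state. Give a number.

Since E_n ∝ n², the ratio is (7/6)² = 1.36111.

1.36111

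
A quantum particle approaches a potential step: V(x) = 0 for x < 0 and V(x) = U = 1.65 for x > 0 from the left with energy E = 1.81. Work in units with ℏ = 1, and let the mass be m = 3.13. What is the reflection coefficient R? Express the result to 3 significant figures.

The wavenumbers are k₁ = √(2mE)/ℏ = 3.366 on the left and k₂ = √(2m(E − U))/ℏ = 1.001 on the right.
Continuity of ψ and ψ′ at the step yields the reflection amplitude r = (k₁ − k₂)/(k₁ + k₂) = 0.5416; thus R = |r|² = 0.2934, T = 0.7066.

R = 0.293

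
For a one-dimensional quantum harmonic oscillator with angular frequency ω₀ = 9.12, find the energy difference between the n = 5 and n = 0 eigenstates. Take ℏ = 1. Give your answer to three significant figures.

E_n = ℏω₀(n + ½), so ΔE = (5 − 0) ℏω₀ = 5 × 9.12 = 45.60.

ΔE = 45.6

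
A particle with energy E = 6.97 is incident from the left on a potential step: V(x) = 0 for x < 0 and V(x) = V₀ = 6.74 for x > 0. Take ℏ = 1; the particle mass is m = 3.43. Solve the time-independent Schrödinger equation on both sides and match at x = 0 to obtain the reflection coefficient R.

The wavenumbers are k₁ = √(2mE)/ℏ = 6.915 on the left and k₂ = √(2m(E − V₀))/ℏ = 1.256 on the right.
Continuity of ψ and ψ′ at the step yields the reflection amplitude r = (k₁ − k₂)/(k₁ + k₂) = 0.6925; thus R = |r|² = 0.4796, T = 0.5204.

R = 0.480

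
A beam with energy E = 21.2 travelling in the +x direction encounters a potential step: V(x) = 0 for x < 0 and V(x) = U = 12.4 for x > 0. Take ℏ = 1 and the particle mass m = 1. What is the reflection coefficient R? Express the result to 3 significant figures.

R = 0.0468

On each side the TISE gives plane waves with k = √(2m(E − V))/ℏ: k₁ = √(2·1·21.2) = 6.512, k₂ = √(2·1·8.8) = 4.195.
Continuity of ψ and ψ′ at the step yields the reflection amplitude r = (k₁ − k₂)/(k₁ + k₂) = 0.2163; thus R = |r|² = 0.04680, T = 0.9532.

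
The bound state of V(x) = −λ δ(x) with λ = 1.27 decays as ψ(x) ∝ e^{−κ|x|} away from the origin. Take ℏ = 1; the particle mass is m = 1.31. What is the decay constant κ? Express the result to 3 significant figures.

κ = 1.66

Integrating the TISE across x = 0 gives the cusp condition ψ'(0⁺) − ψ'(0⁻) = −(2mλ/ℏ²)ψ(0).
With ψ ∝ e^{−κ|x|} this yields −2κ = −2mλ/ℏ², so κ = mλ/ℏ² = 1.664.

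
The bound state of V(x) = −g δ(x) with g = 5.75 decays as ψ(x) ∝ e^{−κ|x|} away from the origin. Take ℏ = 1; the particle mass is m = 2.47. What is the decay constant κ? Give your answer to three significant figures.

κ = 14.2

Integrating the TISE across x = 0 gives the cusp condition ψ'(0⁺) − ψ'(0⁻) = −(2mg/ℏ²)ψ(0).
With ψ ∝ e^{−κ|x|} this yields −2κ = −2mg/ℏ², so κ = mg/ℏ² = 14.20.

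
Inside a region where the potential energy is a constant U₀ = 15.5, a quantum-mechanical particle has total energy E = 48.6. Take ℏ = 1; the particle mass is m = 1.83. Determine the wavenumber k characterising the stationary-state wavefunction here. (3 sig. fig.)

k = 11.0

With E > U₀ the solution is oscillatory, ψ ∝ e^{±ikx} with k = √(2m(E − U₀))/ℏ.
k = √(2 × 1.83 × 33.1) = 11.01.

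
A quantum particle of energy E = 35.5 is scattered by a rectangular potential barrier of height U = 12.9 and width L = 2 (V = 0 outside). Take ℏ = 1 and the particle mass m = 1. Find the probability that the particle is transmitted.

T = 0.970

E > U: inside the barrier k₂ = √(2m(E − U))/ℏ = 6.723, k₂L = 13.45.
T = [1 + U² sin²(k₂L) / (4E(E − U))]⁻¹ = 1/1.031 = 0.970.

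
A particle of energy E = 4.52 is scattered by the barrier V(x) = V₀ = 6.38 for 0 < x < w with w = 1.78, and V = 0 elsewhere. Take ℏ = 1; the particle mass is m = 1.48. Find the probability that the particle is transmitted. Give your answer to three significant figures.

T = 0.000778

Since E < V₀ the interior solution is evanescent with decay constant κ = √(2m(V₀ − E))/ℏ = 2.346.
κw = 4.177, sinh(κw) = 32.56.
The exact tunnelling result is T⁻¹ = 1 + V₀² sinh²(κw) / [4E(V₀ − E)] = 1285, so T = 0.000778.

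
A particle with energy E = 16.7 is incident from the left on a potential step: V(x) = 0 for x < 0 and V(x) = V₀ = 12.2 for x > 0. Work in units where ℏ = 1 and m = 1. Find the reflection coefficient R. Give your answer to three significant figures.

R = 0.100

The wavenumbers are k₁ = √(2mE)/ℏ = 5.779 on the left and k₂ = √(2m(E − V₀))/ℏ = 3.000 on the right.
Matching ψ and ψ′ at x = 0 gives r = (k₁ − k₂)/(k₁ + k₂), so R = r² = 0.1002 and T = 1 − R = 0.8998.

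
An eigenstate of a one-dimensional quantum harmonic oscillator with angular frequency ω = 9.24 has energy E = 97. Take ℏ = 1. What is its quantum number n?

n = 10

Invert E_n = (n + ½)ℏω: n = E/ℏω − ½ = 9.998, so n = 10.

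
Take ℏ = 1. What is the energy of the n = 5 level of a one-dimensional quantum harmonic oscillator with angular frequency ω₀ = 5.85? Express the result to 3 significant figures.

The oscillator eigenvalues are E_n = ℏω₀(n + ½), so E_5 = 5.85 × 5.5 = 32.18.

E = 32.2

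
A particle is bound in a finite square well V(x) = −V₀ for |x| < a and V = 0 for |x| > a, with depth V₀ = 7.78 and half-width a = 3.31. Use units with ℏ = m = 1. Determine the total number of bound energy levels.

N = 9

The dimensionless depth is z₀ = a√(2mV₀)/ℏ = 3.31 × √(15.56) = 13.06.
A new bound state (alternating even/odd) appears each time z₀ passes a multiple of π/2, so N = ⌊2z₀/π⌋ + 1 = ⌊8.312⌋ + 1 = 9.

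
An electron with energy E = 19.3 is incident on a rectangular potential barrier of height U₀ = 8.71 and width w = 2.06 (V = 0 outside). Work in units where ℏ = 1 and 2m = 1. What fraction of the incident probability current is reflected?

E > U₀: inside the barrier k₂ = √(2m(E − U₀))/ℏ = 3.254, k₂w = 6.704.
Matching at both interfaces gives T⁻¹ = 1 + U₀² sin²(k₂w) / [4E(E − U₀)] = 1.015, hence T = 0.985.
R = 1 − T = 0.0152.

R = 0.0152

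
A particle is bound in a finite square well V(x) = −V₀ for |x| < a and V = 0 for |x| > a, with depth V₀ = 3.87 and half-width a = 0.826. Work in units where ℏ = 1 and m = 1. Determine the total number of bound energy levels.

Define the well-strength parameter z₀ = (a/ℏ)√(2mV₀) = 0.826 × √(2·1·3.87) = 2.298.
The even/odd transcendental equations gain one root per π/2 in z₀, giving N = 1 + ⌊2z₀/π⌋ = 1 + ⌊1.463⌋ = 2.

N = 2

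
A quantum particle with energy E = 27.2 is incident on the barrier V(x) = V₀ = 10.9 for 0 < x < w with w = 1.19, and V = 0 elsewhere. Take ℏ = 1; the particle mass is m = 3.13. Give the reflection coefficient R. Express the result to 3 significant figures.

R = 0.0177

Above the barrier the interior wavenumber is k₂ = √(2m(E − V₀))/ℏ = 10.10, giving phase k₂w = 12.02.
T = [1 + V₀² sin²(k₂w) / (4E(E − V₀))]⁻¹ = 1/1.018 = 0.982.
R = 1 − T = 0.0177.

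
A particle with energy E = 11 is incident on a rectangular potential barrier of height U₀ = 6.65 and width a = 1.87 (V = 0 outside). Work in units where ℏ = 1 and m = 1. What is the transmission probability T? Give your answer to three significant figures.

Above the barrier the interior wavenumber is k₂ = √(2m(E − U₀))/ℏ = 2.950, giving phase k₂a = 5.516.
Matching at both interfaces gives T⁻¹ = 1 + U₀² sin²(k₂a) / [4E(E − U₀)] = 1.111, hence T = 0.900.

T = 0.900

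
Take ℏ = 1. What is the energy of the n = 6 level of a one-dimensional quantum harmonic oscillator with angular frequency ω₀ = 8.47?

Using E_n = (n + ½)ℏω₀: E_6 = 6.5 × 8.47 = 55.06.

E = 55.1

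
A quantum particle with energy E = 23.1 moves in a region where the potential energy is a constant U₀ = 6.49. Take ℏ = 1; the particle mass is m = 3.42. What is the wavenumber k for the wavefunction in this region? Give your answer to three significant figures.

With E > U₀ the solution is oscillatory, ψ ∝ e^{±ikx} with k = √(2m(E − U₀))/ℏ.
k = √(2 × 3.42 × 16.61) = 10.66.

k = 10.7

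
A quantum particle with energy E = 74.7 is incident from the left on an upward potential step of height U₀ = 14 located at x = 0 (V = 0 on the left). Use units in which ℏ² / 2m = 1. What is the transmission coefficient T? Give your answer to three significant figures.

T = 0.997

On each side the TISE gives plane waves with k = √(2m(E − V))/ℏ: k₁ = √(2·½·74.7) = 8.643, k₂ = √(2·½·60.7) = 7.791.
Continuity of ψ and ψ′ at the step yields the reflection amplitude r = (k₁ − k₂)/(k₁ + k₂) = 0.05184; thus R = |r|² = 0.002687, T = 0.9973.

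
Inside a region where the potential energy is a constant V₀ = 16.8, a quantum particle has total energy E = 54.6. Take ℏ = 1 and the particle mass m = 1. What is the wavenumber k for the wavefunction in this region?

With E > V₀ the solution is oscillatory, ψ ∝ e^{±ikx} with k = √(2m(E − V₀))/ℏ.
k = √(2 × 1 × 37.8) = 8.695.

k = 8.69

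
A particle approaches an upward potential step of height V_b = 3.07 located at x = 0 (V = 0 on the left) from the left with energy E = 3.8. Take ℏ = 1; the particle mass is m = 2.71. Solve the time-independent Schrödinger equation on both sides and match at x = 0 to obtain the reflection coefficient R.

R = 0.153

On each side the TISE gives plane waves with k = √(2m(E − V))/ℏ: k₁ = √(2·2.71·3.8) = 4.538, k₂ = √(2·2.71·0.73) = 1.989.
Matching ψ and ψ′ at x = 0 gives r = (k₁ − k₂)/(k₁ + k₂), so R = r² = 0.1525 and T = 1 − R = 0.8475.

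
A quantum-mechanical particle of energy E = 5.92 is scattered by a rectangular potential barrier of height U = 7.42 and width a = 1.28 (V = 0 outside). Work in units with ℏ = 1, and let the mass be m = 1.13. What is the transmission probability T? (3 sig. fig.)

E < U: inside the barrier ψ ∝ e^{±κx} with κ = √(2m(U − E))/ℏ = 1.841.
κa = 2.357, sinh(κa) = 5.231.
Matching ψ, ψ′ at both faces gives T = [1 + U² sinh²(κa) / (4E(U − E))]⁻¹ = 1/43.41 = 0.0230.

T = 0.0230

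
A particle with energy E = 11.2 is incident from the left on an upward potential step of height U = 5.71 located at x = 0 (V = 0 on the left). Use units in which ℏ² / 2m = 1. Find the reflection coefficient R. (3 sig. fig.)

On each side the TISE gives plane waves with k = √(2m(E − V))/ℏ: k₁ = √(2·½·11.2) = 3.347, k₂ = √(2·½·5.49) = 2.343.
Matching ψ and ψ′ at x = 0 gives r = (k₁ − k₂)/(k₁ + k₂), so R = r² = 0.03111 and T = 1 − R = 0.9689.

R = 0.0311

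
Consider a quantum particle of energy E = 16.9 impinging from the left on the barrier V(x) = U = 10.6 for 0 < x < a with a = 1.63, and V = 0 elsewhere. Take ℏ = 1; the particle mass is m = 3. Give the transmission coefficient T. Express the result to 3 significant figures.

T = 0.923

Above the barrier the interior wavenumber is k₂ = √(2m(E − U))/ℏ = 6.148, giving phase k₂a = 10.02.
T = [1 + U² sin²(k₂a) / (4E(E − U))]⁻¹ = 1/1.083 = 0.923.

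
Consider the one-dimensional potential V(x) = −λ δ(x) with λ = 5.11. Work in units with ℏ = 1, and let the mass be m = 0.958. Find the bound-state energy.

For x ≠ 0 the bound state is ψ ∝ e^{−κ|x|}; integrating the TISE across the delta gives the cusp condition 2κ = 2mλ/ℏ², so κ = 4.895.
Then E = −ℏ²κ²/(2m) = −mλ²/(2ℏ²) = -12.51.

E = -12.5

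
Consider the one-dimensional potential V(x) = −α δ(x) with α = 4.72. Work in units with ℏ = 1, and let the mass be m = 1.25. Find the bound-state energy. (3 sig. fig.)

The bound state is ψ(x) = √κ e^{−κ|x|}. The derivative jump ψ'(0⁺) − ψ'(0⁻) = −(2mα/ℏ²)ψ(0) fixes κ = mα/ℏ² = 5.900.
Then E = −ℏ²κ²/(2m) = −mα²/(2ℏ²) = -13.92.

E = -13.9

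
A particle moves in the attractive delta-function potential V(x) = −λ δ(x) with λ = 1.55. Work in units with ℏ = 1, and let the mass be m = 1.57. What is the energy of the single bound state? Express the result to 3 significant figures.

The bound state is ψ(x) = √κ e^{−κ|x|}. The derivative jump ψ'(0⁺) − ψ'(0⁻) = −(2mλ/ℏ²)ψ(0) fixes κ = mλ/ℏ² = 2.434.
Then E = −ℏ²κ²/(2m) = −mλ²/(2ℏ²) = -1.886.

E = -1.89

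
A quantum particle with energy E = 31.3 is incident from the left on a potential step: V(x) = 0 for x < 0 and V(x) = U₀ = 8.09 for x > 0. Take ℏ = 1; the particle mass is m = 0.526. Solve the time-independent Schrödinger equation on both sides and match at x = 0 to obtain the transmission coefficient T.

T = 0.994

The wavenumbers are k₁ = √(2mE)/ℏ = 5.738 on the left and k₂ = √(2m(E − U₀))/ℏ = 4.941 on the right.
Continuity of ψ and ψ′ at the step yields the reflection amplitude r = (k₁ − k₂)/(k₁ + k₂) = 0.07462; thus R = |r|² = 0.005568, T = 0.9944.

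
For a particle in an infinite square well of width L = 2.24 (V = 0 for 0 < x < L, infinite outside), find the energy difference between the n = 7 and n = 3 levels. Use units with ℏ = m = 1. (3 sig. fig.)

E_n = n²π²ℏ²/(2mL²), so ΔE = (7² − 3²) π²ℏ²/(2mL²).
ΔE = 40 × π² / (2 × 1 × 2.24²) = 39.34.

ΔE = 39.3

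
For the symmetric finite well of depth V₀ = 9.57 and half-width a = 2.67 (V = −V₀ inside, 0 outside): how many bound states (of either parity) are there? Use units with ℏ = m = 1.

The dimensionless depth is z₀ = a√(2mV₀)/ℏ = 2.67 × √(19.14) = 11.68.
The even/odd transcendental equations gain one root per π/2 in z₀, giving N = 1 + ⌊2z₀/π⌋ = 1 + ⌊7.436⌋ = 8.

N = 8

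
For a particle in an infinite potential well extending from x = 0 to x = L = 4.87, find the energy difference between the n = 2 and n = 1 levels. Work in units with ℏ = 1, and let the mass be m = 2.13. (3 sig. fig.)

E_n = n²π²ℏ²/(2mL²), so ΔE = (2² − 1²) π²ℏ²/(2mL²).
ΔE = 3 × π² / (2 × 2.13 × 4.87²) = 0.2931.

ΔE = 0.293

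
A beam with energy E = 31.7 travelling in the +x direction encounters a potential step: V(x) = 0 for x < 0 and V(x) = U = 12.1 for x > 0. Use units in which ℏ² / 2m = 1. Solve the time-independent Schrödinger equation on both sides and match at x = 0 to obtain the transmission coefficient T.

T = 0.986

On each side the TISE gives plane waves with k = √(2m(E − V))/ℏ: k₁ = √(2·½·31.7) = 5.630, k₂ = √(2·½·19.6) = 4.427.
Continuity of ψ and ψ′ at the step yields the reflection amplitude r = (k₁ − k₂)/(k₁ + k₂) = 0.1196; thus R = |r|² = 0.01431, T = 0.9857.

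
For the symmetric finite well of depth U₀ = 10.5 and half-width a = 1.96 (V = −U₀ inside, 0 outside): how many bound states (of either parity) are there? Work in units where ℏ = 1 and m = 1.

The dimensionless depth is z₀ = a√(2mU₀)/ℏ = 1.96 × √(21.00) = 8.982.
A new bound state (alternating even/odd) appears each time z₀ passes a multiple of π/2, so N = ⌊2z₀/π⌋ + 1 = ⌊5.718⌋ + 1 = 6.

N = 6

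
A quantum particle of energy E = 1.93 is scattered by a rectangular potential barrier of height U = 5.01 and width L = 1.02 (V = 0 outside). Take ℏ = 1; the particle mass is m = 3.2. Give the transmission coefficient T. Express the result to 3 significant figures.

Since E < U the interior solution is evanescent with decay constant κ = √(2m(U − E))/ℏ = 4.440.
κL = 4.529, sinh(κL) = 46.31.
The exact tunnelling result is T⁻¹ = 1 + U² sinh²(κL) / [4E(U − E)] = 2265, so T = 0.000442.

T = 0.000442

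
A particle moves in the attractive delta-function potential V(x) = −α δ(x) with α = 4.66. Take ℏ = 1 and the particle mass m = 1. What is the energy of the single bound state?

E = -10.9

For x ≠ 0 the bound state is ψ ∝ e^{−κ|x|}; integrating the TISE across the delta gives the cusp condition 2κ = 2mα/ℏ², so κ = 4.660.
Then E = −ℏ²κ²/(2m) = −mα²/(2ℏ²) = -10.86.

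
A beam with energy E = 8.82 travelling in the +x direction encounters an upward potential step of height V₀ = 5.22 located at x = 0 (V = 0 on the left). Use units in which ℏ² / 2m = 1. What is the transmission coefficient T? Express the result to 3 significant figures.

T = 0.951

On each side the TISE gives plane waves with k = √(2m(E − V))/ℏ: k₁ = √(2·½·8.82) = 2.970, k₂ = √(2·½·3.6) = 1.897.
Matching ψ and ψ′ at x = 0 gives r = (k₁ − k₂)/(k₁ + k₂), so R = r² = 0.04855 and T = 1 − R = 0.9514.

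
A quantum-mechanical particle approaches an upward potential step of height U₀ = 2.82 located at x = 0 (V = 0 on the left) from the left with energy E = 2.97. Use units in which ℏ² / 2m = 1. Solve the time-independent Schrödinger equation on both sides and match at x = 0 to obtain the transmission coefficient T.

T = 0.599

On each side the TISE gives plane waves with k = √(2m(E − V))/ℏ: k₁ = √(2·½·2.97) = 1.723, k₂ = √(2·½·0.15) = 0.3873.
Matching ψ and ψ′ at x = 0 gives r = (k₁ − k₂)/(k₁ + k₂), so R = r² = 0.4007 and T = 1 − R = 0.5993.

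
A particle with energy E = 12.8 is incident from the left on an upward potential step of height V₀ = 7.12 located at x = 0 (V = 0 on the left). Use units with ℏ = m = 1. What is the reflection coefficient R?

R = 0.0402

The wavenumbers are k₁ = √(2mE)/ℏ = 5.060 on the left and k₂ = √(2m(E − V₀))/ℏ = 3.370 on the right.
Continuity of ψ and ψ′ at the step yields the reflection amplitude r = (k₁ − k₂)/(k₁ + k₂) = 0.2004; thus R = |r|² = 0.04015, T = 0.9598.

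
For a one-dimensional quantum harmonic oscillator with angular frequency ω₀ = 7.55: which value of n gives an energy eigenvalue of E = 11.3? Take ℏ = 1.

n = 1

E_n = ℏω₀(n + ½) ⇒ n = E/(ℏω₀) − ½ = 11.3/7.55 − 0.5 = 0.997 → n = 1.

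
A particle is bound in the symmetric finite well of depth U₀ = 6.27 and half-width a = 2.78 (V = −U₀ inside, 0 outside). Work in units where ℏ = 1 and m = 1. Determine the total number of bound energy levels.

The dimensionless depth is z₀ = a√(2mU₀)/ℏ = 2.78 × √(12.54) = 9.844.
The even/odd transcendental equations gain one root per π/2 in z₀, giving N = 1 + ⌊2z₀/π⌋ = 1 + ⌊6.267⌋ = 7.

N = 7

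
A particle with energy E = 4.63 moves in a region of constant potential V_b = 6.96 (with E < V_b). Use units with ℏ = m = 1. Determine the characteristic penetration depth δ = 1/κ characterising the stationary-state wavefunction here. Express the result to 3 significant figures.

Since E < V_b the TISE in this region is ψ'' = κ²ψ with κ = √(2m(V_b − E))/ℏ.
κ = √(2 × 1 × 2.33) = 2.159. The penetration depth is δ = 1/κ = 0.463.

δ = 0.463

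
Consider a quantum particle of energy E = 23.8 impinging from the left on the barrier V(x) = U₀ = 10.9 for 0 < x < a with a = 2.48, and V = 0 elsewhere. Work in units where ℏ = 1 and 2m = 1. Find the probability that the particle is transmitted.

T = 0.977

Above the barrier the interior wavenumber is k₂ = √(2m(E − U₀))/ℏ = 3.592, giving phase k₂a = 8.907.
Matching at both interfaces gives T⁻¹ = 1 + U₀² sin²(k₂a) / [4E(E − U₀)] = 1.024, hence T = 0.977.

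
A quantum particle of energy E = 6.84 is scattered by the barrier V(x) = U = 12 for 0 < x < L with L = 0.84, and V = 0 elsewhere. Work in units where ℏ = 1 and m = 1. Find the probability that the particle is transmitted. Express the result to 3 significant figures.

Since E < U the interior solution is evanescent with decay constant κ = √(2m(U − E))/ℏ = 3.212.
κL = 2.698, sinh(κL) = 7.395.
The exact tunnelling result is T⁻¹ = 1 + U² sinh²(κL) / [4E(U − E)] = 56.78, so T = 0.0176.

T = 0.0176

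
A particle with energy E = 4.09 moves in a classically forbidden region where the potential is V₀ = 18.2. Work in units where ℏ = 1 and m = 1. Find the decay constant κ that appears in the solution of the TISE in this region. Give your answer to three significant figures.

κ = 5.31

Since E < V₀ the TISE in this region is ψ'' = κ²ψ with κ = √(2m(V₀ − E))/ℏ.
κ = √(2 × 1 × 14.11) = 5.312.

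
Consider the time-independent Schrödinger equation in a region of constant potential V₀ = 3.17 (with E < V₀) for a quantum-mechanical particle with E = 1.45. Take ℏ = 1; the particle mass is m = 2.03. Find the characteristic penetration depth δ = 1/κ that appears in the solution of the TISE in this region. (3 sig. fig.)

Since E < V₀ the TISE in this region is ψ'' = κ²ψ with κ = √(2m(V₀ − E))/ℏ.
κ = √(2 × 2.03 × 1.72) = 2.643. The penetration depth is δ = 1/κ = 0.378.

δ = 0.378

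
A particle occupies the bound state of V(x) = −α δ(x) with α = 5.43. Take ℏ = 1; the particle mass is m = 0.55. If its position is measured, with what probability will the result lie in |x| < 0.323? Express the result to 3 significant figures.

P = 0.855

The normalised bound state is ψ = √κ e^{−κ|x|} with κ = mα/ℏ² = 2.987.
P(|x| < d) = ∫_{−d}^{d} κ e^{−2κ|x|} dx = 1 − e^{−2κd} = 1 − e^{−1.929} = 0.8547.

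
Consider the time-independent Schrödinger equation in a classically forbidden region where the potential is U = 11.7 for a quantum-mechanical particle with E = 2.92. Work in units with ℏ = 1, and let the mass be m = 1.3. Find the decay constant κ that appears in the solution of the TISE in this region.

Since E < U the TISE in this region is ψ'' = κ²ψ with κ = √(2m(U − E))/ℏ.
κ = √(2 × 1.3 × 8.78) = 4.778.

κ = 4.78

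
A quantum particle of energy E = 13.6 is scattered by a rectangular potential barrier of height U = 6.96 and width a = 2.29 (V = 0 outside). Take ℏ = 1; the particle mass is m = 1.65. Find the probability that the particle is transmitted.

T = 0.890

Above the barrier the interior wavenumber is k₂ = √(2m(E − U))/ℏ = 4.681, giving phase k₂a = 10.72.
Matching at both interfaces gives T⁻¹ = 1 + U² sin²(k₂a) / [4E(E − U)] = 1.124, hence T = 0.890.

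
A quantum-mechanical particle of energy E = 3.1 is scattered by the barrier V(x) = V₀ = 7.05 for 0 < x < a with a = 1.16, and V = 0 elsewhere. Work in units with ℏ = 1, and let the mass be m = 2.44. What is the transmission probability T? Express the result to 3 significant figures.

Since E < V₀ the interior solution is evanescent with decay constant κ = √(2m(V₀ − E))/ℏ = 4.390.
κa = 5.093, sinh(κa) = 81.43.
Matching ψ, ψ′ at both faces gives T = [1 + V₀² sinh²(κa) / (4E(V₀ − E))]⁻¹ = 1/6729 = 0.000149.

T = 0.000149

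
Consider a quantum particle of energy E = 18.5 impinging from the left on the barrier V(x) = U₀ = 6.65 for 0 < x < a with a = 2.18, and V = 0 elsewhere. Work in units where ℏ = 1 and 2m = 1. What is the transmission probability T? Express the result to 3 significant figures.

T = 0.957

Above the barrier the interior wavenumber is k₂ = √(2m(E − U₀))/ℏ = 3.442, giving phase k₂a = 7.504.
T = [1 + U₀² sin²(k₂a) / (4E(E − U₀))]⁻¹ = 1/1.045 = 0.957.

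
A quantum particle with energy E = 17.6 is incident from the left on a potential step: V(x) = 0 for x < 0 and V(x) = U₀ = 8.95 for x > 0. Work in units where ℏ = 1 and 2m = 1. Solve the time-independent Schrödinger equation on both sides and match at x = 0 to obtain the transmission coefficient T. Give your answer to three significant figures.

On each side the TISE gives plane waves with k = √(2m(E − V))/ℏ: k₁ = √(2·½·17.6) = 4.195, k₂ = √(2·½·8.65) = 2.941.
Matching ψ and ψ′ at x = 0 gives r = (k₁ − k₂)/(k₁ + k₂), so R = r² = 0.03089 and T = 1 − R = 0.9691.

T = 0.969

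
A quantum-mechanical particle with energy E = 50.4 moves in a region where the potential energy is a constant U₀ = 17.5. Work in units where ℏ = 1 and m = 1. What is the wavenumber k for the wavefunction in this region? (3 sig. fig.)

With E > U₀ the solution is oscillatory, ψ ∝ e^{±ikx} with k = √(2m(E − U₀))/ℏ.
k = √(2 × 1 × 32.9) = 8.112.

k = 8.11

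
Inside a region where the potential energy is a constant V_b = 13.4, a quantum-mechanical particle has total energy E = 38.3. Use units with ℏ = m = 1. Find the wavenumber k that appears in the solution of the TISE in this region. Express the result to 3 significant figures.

k = 7.06

With E > V_b the solution is oscillatory, ψ ∝ e^{±ikx} with k = √(2m(E − V_b))/ℏ.
k = √(2 × 1 × 24.9) = 7.057.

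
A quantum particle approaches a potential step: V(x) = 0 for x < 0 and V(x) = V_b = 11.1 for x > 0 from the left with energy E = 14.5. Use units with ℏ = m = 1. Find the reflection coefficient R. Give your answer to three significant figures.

R = 0.121

On each side the TISE gives plane waves with k = √(2m(E − V))/ℏ: k₁ = √(2·1·14.5) = 5.385, k₂ = √(2·1·3.4) = 2.608.
Matching ψ and ψ′ at x = 0 gives r = (k₁ − k₂)/(k₁ + k₂), so R = r² = 0.1208 and T = 1 − R = 0.8792.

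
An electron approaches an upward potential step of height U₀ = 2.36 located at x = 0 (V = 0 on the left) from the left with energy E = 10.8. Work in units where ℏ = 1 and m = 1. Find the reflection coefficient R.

R = 0.00379

The wavenumbers are k₁ = √(2mE)/ℏ = 4.648 on the left and k₂ = √(2m(E − U₀))/ℏ = 4.109 on the right.
Matching ψ and ψ′ at x = 0 gives r = (k₁ − k₂)/(k₁ + k₂), so R = r² = 0.003790 and T = 1 − R = 0.9962.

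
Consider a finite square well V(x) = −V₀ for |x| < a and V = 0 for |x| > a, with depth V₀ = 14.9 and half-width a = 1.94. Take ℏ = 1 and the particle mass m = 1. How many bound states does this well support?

Define the well-strength parameter z₀ = (a/ℏ)√(2mV₀) = 1.94 × √(2·1·14.9) = 10.59.
A new bound state (alternating even/odd) appears each time z₀ passes a multiple of π/2, so N = ⌊2z₀/π⌋ + 1 = ⌊6.742⌋ + 1 = 7.

N = 7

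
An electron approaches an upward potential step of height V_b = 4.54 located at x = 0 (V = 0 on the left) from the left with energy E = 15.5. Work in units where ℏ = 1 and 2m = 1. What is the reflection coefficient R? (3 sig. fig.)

On each side the TISE gives plane waves with k = √(2m(E − V))/ℏ: k₁ = √(2·½·15.5) = 3.937, k₂ = √(2·½·10.96) = 3.311.
Continuity of ψ and ψ′ at the step yields the reflection amplitude r = (k₁ − k₂)/(k₁ + k₂) = 0.08643; thus R = |r|² = 0.007470, T = 0.9925.

R = 0.00747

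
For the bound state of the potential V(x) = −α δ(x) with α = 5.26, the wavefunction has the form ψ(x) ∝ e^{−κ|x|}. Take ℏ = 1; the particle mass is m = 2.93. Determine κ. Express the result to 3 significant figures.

κ = 15.4

Integrate −(ℏ²/2m)ψ'' − αδ(x)ψ = Eψ from −ε to +ε: the ψ'' term gives ψ'(0⁺) − ψ'(0⁻) and the δ term gives −(2mα/ℏ²)ψ(0).
With ψ ∝ e^{−κ|x|} this yields −2κ = −2mα/ℏ², so κ = mα/ℏ² = 15.41.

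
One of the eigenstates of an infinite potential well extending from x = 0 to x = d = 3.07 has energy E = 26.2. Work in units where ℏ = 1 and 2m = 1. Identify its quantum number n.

n = 5

From E_n = n²π²ℏ²/(2md²) invert to n = √(2md²E)/(πℏ).
n = (3.07/π) × √(2 × 0.5 × 26.2) = 5.002 → n = 5.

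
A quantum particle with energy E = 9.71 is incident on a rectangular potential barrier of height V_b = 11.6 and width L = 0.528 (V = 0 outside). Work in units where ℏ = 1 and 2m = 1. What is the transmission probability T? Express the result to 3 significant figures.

Since E < V_b the interior solution is evanescent with decay constant κ = √(2m(V_b − E))/ℏ = 1.375.
κL = 0.7259, sinh(κL) = 0.7913.
The exact tunnelling result is T⁻¹ = 1 + V_b² sinh²(κL) / [4E(V_b − E)] = 2.148, so T = 0.466.

T = 0.466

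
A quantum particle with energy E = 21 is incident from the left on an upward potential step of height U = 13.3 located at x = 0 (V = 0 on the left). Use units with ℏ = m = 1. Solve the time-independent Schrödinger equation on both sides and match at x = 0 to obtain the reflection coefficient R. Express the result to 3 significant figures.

R = 0.0604

On each side the TISE gives plane waves with k = √(2m(E − V))/ℏ: k₁ = √(2·1·21) = 6.481, k₂ = √(2·1·7.7) = 3.924.
Matching ψ and ψ′ at x = 0 gives r = (k₁ − k₂)/(k₁ + k₂), so R = r² = 0.06037 and T = 1 − R = 0.9396.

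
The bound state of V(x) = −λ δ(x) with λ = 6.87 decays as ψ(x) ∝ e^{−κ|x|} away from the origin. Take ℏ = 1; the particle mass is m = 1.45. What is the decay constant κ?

Integrate −(ℏ²/2m)ψ'' − λδ(x)ψ = Eψ from −ε to +ε: the ψ'' term gives ψ'(0⁺) − ψ'(0⁻) and the δ term gives −(2mλ/ℏ²)ψ(0).
With ψ ∝ e^{−κ|x|} this yields −2κ = −2mλ/ℏ², so κ = mλ/ℏ² = 9.962.

κ = 9.96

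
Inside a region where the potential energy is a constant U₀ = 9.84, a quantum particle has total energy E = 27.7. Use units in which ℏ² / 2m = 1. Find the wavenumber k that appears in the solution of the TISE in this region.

With E > U₀ the solution is oscillatory, ψ ∝ e^{±ikx} with k = √(2m(E − U₀))/ℏ.
k = √(2 × 0.5 × 17.86) = 4.226.

k = 4.23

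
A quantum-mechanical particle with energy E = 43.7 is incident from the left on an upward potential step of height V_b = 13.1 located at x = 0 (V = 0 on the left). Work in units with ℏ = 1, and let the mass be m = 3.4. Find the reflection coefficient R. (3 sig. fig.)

R = 0.00789

On each side the TISE gives plane waves with k = √(2m(E − V))/ℏ: k₁ = √(2·3.4·43.7) = 17.24, k₂ = √(2·3.4·30.6) = 14.42.
Matching ψ and ψ′ at x = 0 gives r = (k₁ − k₂)/(k₁ + k₂), so R = r² = 0.007895 and T = 1 − R = 0.9921.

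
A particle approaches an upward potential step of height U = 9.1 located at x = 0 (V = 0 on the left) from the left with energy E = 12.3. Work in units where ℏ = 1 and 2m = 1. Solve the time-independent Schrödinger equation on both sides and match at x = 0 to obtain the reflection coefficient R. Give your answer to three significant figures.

On each side the TISE gives plane waves with k = √(2m(E − V))/ℏ: k₁ = √(2·½·12.3) = 3.507, k₂ = √(2·½·3.2) = 1.789.
Continuity of ψ and ψ′ at the step yields the reflection amplitude r = (k₁ − k₂)/(k₁ + k₂) = 0.3244; thus R = |r|² = 0.1053, T = 0.8947.

R = 0.105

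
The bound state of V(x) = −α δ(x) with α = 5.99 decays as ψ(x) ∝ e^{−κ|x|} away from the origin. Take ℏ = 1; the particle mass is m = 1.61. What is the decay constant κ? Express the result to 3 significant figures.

Integrating the TISE across x = 0 gives the cusp condition ψ'(0⁺) − ψ'(0⁻) = −(2mα/ℏ²)ψ(0).
With ψ ∝ e^{−κ|x|} this yields −2κ = −2mα/ℏ², so κ = mα/ℏ² = 9.644.

κ = 9.64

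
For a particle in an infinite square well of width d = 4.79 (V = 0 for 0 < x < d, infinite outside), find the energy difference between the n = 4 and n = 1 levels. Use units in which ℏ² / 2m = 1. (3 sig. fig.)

E_n = n²π²ℏ²/(2md²), so ΔE = (4² − 1²) π²ℏ²/(2md²).
ΔE = 15 × π² / (2 × 0.5 × 4.79²) = 6.452.

ΔE = 6.45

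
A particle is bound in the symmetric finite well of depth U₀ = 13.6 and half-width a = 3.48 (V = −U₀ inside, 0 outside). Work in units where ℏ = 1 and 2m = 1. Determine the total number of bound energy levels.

N = 9

The dimensionless depth is z₀ = a√(2mU₀)/ℏ = 3.48 × √(13.60) = 12.83.
The even/odd transcendental equations gain one root per π/2 in z₀, giving N = 1 + ⌊2z₀/π⌋ = 1 + ⌊8.170⌋ = 9.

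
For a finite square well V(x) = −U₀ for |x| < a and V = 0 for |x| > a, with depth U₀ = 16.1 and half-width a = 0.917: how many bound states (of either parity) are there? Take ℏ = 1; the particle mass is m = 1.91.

N = 5

The dimensionless depth is z₀ = a√(2mU₀)/ℏ = 0.917 × √(61.50) = 7.191.
A new bound state (alternating even/odd) appears each time z₀ passes a multiple of π/2, so N = ⌊2z₀/π⌋ + 1 = ⌊4.578⌋ + 1 = 5.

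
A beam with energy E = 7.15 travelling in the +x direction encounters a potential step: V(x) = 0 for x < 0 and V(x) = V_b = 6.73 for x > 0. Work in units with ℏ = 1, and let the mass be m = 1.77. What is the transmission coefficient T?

T = 0.628

On each side the TISE gives plane waves with k = √(2m(E − V))/ℏ: k₁ = √(2·1.77·7.15) = 5.031, k₂ = √(2·1.77·0.42) = 1.219.
Matching ψ and ψ′ at x = 0 gives r = (k₁ − k₂)/(k₁ + k₂), so R = r² = 0.3719 and T = 1 − R = 0.6281.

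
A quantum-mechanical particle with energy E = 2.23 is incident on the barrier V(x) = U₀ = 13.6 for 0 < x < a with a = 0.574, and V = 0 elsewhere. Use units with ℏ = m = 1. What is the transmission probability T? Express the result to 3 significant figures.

T = 0.00919

E < U₀: inside the barrier ψ ∝ e^{±κx} with κ = √(2m(U₀ − E))/ℏ = 4.769.
κa = 2.737, sinh(κa) = 7.689.
The exact tunnelling result is T⁻¹ = 1 + U₀² sinh²(κa) / [4E(U₀ − E)] = 108.8, so T = 0.00919.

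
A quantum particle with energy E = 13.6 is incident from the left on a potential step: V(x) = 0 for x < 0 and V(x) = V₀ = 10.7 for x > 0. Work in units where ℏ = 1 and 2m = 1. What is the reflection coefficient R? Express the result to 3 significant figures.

On each side the TISE gives plane waves with k = √(2m(E − V))/ℏ: k₁ = √(2·½·13.6) = 3.688, k₂ = √(2·½·2.9) = 1.703.
Matching ψ and ψ′ at x = 0 gives r = (k₁ − k₂)/(k₁ + k₂), so R = r² = 0.1356 and T = 1 − R = 0.8644.

R = 0.136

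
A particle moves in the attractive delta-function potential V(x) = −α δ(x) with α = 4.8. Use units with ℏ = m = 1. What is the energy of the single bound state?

E = -11.5

For x ≠ 0 the bound state is ψ ∝ e^{−κ|x|}; integrating the TISE across the delta gives the cusp condition 2κ = 2mα/ℏ², so κ = 4.800.
Then E = −ℏ²κ²/(2m) = −mα²/(2ℏ²) = -11.52.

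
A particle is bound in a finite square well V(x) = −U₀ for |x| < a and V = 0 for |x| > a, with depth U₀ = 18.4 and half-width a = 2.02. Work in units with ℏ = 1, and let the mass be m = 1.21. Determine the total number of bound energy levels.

N = 9

The dimensionless depth is z₀ = a√(2mU₀)/ℏ = 2.02 × √(44.53) = 13.48.
The even/odd transcendental equations gain one root per π/2 in z₀, giving N = 1 + ⌊2z₀/π⌋ = 1 + ⌊8.581⌋ = 9.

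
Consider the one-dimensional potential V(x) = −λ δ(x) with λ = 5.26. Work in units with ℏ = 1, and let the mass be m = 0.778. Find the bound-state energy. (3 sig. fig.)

E = -10.8

The bound state is ψ(x) = √κ e^{−κ|x|}. The derivative jump ψ'(0⁺) − ψ'(0⁻) = −(2mλ/ℏ²)ψ(0) fixes κ = mλ/ℏ² = 4.092.
Then E = −ℏ²κ²/(2m) = −mλ²/(2ℏ²) = -10.76.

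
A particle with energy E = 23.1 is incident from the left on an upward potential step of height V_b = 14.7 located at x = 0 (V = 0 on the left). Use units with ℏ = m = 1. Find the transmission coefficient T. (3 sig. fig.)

T = 0.939

On each side the TISE gives plane waves with k = √(2m(E − V))/ℏ: k₁ = √(2·1·23.1) = 6.797, k₂ = √(2·1·8.4) = 4.099.
Continuity of ψ and ψ′ at the step yields the reflection amplitude r = (k₁ − k₂)/(k₁ + k₂) = 0.2476; thus R = |r|² = 0.06133, T = 0.9387.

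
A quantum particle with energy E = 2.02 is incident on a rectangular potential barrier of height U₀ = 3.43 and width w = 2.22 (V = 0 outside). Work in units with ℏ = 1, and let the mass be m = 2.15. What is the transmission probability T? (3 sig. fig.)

T = 0.0000692

E < U₀: inside the barrier ψ ∝ e^{±κx} with κ = √(2m(U₀ − E))/ℏ = 2.462.
κw = 5.466, sinh(κw) = 118.3.
Matching ψ, ψ′ at both faces gives T = [1 + U₀² sinh²(κw) / (4E(U₀ − E))]⁻¹ = 1/14450 = 0.0000692.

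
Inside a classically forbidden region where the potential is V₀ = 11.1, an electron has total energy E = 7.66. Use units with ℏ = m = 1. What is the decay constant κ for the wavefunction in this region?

κ = 2.62

Since E < V₀ the TISE in this region is ψ'' = κ²ψ with κ = √(2m(V₀ − E))/ℏ.
κ = √(2 × 1 × 3.44) = 2.623.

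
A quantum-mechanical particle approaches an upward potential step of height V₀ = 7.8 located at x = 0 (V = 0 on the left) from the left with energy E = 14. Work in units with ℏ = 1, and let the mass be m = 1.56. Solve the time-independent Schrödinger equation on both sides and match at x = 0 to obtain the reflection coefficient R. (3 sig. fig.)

R = 0.0403

The wavenumbers are k₁ = √(2mE)/ℏ = 6.609 on the left and k₂ = √(2m(E − V₀))/ℏ = 4.398 on the right.
Continuity of ψ and ψ′ at the step yields the reflection amplitude r = (k₁ − k₂)/(k₁ + k₂) = 0.2009; thus R = |r|² = 0.04034, T = 0.9597.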